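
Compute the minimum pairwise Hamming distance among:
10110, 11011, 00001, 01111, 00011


Comparing all pairs, minimum distance: 1
Can detect 0 errors, correct 0 errors

1


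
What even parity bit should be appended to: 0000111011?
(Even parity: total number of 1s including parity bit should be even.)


Number of 1s in data: 5
Parity bit: 1

1


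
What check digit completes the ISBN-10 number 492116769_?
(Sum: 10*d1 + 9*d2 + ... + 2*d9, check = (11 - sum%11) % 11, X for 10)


Weighted sum: 244
244 mod 11 = 2

Check digit: 9


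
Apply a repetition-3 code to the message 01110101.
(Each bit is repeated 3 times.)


Each bit -> 3 copies

000111111111000111000111


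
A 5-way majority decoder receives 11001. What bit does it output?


Ones: 3 out of 5
Threshold: 3

1 (3/5 voted 1)


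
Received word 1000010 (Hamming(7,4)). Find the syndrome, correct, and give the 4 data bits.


Syndrome = 7: error at position 7

Data: 0011 (corrected bit 7)


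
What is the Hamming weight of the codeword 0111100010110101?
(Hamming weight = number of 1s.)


Counting 1s in 0111100010110101

9


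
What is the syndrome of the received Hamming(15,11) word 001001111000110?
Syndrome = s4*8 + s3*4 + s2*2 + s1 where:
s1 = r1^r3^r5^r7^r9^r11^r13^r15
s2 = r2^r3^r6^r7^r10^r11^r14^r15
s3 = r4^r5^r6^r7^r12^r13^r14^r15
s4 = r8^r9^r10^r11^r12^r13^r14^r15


s1=0, s2=0, s3=0, s4=0

Syndrome = 0 (no error)


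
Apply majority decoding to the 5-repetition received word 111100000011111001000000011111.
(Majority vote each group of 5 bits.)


Groups: 11110, 00000, 11111, 00100, 00000, 11111
Majority votes: 101001

101001


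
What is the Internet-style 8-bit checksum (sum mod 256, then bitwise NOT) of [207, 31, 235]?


Sum = 473 mod 256 = 217
Complement = 38

38


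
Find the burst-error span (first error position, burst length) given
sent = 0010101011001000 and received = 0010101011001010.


XOR: 0000000000000010

Burst at position 14, length 1


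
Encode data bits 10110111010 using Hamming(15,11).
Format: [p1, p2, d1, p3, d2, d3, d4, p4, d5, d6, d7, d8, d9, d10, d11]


Parity bits: p1=1, p2=0, p3=0, p4=0

101001100111010


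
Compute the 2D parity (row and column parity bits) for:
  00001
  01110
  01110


Row parities: 111
Column parities: 00001

Row P: 111, Col P: 00001, Corner: 1


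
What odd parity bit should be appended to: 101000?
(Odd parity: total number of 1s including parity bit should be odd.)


Number of 1s in data: 2
Parity bit: 1

1


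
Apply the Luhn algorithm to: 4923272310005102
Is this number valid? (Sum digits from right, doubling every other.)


Luhn sum = 48
48 mod 10 = 8

Invalid (Luhn sum mod 10 = 8)


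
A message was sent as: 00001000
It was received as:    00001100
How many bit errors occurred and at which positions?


XOR: 00000100

1 error(s) at position(s): 5


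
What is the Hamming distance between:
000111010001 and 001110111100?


XOR: 001001101101
Count of 1s: 6

6


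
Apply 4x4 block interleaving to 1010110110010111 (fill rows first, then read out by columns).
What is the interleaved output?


Matrix:
  1010
  1101
  1001
  0111
Read columns: 1110010110010111

1110010110010111


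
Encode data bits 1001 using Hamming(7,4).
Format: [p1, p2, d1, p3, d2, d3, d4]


Parity bits: p1=0, p2=0, p3=1

0011001


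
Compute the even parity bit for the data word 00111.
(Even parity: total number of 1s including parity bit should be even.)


Number of 1s in data: 3
Parity bit: 1

1


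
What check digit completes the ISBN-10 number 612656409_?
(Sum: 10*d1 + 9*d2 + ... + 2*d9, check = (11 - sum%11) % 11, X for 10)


Weighted sum: 221
221 mod 11 = 1

Check digit: X


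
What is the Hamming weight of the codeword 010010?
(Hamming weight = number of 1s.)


Counting 1s in 010010

2


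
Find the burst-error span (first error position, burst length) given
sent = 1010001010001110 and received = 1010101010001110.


XOR: 0000100000000000

Burst at position 4, length 1


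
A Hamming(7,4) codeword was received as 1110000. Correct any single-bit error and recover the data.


Syndrome = 0: no error detected

Data: 1000 (no errors)


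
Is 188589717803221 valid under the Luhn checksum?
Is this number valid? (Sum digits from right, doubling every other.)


Luhn sum = 70
70 mod 10 = 0

Valid (Luhn sum mod 10 = 0)


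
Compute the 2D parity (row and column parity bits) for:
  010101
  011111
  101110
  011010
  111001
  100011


Row parities: 110101
Column parities: 100100

Row P: 110101, Col P: 100100, Corner: 0


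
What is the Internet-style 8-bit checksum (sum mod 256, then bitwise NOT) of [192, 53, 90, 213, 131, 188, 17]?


Sum = 884 mod 256 = 116
Complement = 139

139


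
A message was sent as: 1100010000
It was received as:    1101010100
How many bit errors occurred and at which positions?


XOR: 0001000100

2 error(s) at position(s): 3, 7


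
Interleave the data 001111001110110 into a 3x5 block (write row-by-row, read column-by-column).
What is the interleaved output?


Matrix:
  00111
  10011
  10110
Read columns: 011000101111110

011000101111110


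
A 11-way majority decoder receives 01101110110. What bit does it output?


Ones: 7 out of 11
Threshold: 6

1 (7/11 voted 1)


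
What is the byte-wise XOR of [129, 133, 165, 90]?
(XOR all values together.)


XOR chain: 129 ^ 133 ^ 165 ^ 90 = 251

251


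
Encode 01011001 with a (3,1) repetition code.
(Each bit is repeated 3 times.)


Each bit -> 3 copies

000111000111111000000111


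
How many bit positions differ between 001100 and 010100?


XOR: 011000
Count of 1s: 2

2


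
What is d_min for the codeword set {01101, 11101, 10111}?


Comparing all pairs, minimum distance: 1
Can detect 0 errors, correct 0 errors

1


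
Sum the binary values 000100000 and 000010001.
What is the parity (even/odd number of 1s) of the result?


000100000 = 32
000010001 = 17
Sum = 49 = 110001
1s count = 3

odd parity (3 ones in 110001)


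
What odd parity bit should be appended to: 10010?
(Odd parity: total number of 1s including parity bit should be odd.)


Number of 1s in data: 2
Parity bit: 1

1


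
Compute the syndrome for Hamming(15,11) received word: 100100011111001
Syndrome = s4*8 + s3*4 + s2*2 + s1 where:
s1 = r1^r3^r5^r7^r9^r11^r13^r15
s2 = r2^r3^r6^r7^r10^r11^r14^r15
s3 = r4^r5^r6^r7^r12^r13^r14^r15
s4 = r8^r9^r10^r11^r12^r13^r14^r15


s1=0, s2=1, s3=1, s4=0

Syndrome = 6 (error at position 6)


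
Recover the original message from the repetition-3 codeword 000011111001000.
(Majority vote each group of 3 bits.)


Groups: 000, 011, 111, 001, 000
Majority votes: 01100

01100


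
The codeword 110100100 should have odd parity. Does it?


Number of 1s: 4

No, parity error (4 ones)


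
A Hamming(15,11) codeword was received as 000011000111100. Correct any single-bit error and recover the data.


Syndrome = 3: error at position 3

Data: 11100111100 (corrected bit 3)


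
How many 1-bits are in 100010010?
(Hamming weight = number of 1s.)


Counting 1s in 100010010

3


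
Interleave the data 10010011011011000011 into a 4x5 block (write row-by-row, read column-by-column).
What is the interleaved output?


Matrix:
  10010
  01101
  10110
  00011
Read columns: 10100100011010110101

10100100011010110101


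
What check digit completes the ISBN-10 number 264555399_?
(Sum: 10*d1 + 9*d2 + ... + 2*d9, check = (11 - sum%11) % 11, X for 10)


Weighted sum: 253
253 mod 11 = 0

Check digit: 0


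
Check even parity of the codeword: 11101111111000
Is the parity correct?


Number of 1s: 10

Yes, parity is correct (10 ones)


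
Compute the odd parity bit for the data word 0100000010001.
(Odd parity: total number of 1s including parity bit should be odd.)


Number of 1s in data: 3
Parity bit: 0

0


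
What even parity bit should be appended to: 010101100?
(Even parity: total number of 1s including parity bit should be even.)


Number of 1s in data: 4
Parity bit: 0

0


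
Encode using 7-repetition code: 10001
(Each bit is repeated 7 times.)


Each bit -> 7 copies

11111110000000000000000000001111111


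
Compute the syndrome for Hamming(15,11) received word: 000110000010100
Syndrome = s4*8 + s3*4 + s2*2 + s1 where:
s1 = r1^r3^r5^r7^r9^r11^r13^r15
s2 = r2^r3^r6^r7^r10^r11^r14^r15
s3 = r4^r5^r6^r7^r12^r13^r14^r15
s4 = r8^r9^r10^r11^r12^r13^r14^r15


s1=1, s2=1, s3=1, s4=0

Syndrome = 7 (error at position 7)


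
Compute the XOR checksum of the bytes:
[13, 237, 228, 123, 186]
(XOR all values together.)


XOR chain: 13 ^ 237 ^ 228 ^ 123 ^ 186 = 197

197


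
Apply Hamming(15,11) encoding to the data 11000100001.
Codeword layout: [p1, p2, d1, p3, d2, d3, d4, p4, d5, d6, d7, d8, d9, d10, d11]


Parity bits: p1=1, p2=1, p3=0, p4=0

111010000100001


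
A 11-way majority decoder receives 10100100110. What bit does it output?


Ones: 5 out of 11
Threshold: 6

0 (5/11 voted 1)


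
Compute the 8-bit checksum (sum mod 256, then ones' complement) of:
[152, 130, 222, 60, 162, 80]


Sum = 806 mod 256 = 38
Complement = 217

217


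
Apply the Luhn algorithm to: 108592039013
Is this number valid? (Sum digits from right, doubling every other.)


Luhn sum = 42
42 mod 10 = 2

Invalid (Luhn sum mod 10 = 2)


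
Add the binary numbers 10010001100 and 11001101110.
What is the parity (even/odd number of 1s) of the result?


10010001100 = 1164
11001101110 = 1646
Sum = 2810 = 101011111010
1s count = 8

even parity (8 ones in 101011111010)


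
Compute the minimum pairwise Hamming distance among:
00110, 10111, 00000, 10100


Comparing all pairs, minimum distance: 2
Can detect 1 errors, correct 0 errors

2


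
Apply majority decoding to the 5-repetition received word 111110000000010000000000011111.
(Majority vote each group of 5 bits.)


Groups: 11111, 00000, 00010, 00000, 00000, 11111
Majority votes: 100001

100001


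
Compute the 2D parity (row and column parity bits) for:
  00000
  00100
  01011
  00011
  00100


Row parities: 01101
Column parities: 01000

Row P: 01101, Col P: 01000, Corner: 1


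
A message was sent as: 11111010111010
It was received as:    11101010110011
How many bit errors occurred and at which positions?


XOR: 00010000001001

3 error(s) at position(s): 3, 10, 13


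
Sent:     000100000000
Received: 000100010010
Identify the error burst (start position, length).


XOR: 000000010010

Burst at position 7, length 4


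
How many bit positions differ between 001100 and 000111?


XOR: 001011
Count of 1s: 3

3


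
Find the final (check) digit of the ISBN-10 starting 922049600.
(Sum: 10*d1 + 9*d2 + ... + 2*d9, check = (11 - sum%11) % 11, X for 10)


Weighted sum: 217
217 mod 11 = 8

Check digit: 3


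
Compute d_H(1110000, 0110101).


XOR: 1000101
Count of 1s: 3

3


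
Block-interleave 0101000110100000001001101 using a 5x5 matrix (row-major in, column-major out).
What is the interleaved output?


Matrix:
  01010
  00110
  10000
  00010
  01101
Read columns: 0010010001010011101000001

0010010001010011101000001


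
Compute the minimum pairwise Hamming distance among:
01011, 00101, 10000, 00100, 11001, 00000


Comparing all pairs, minimum distance: 1
Can detect 0 errors, correct 0 errors

1


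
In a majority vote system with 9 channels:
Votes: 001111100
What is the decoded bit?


Ones: 5 out of 9
Threshold: 5

1 (5/9 voted 1)


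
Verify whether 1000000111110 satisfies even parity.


Number of 1s: 6

Yes, parity is correct (6 ones)


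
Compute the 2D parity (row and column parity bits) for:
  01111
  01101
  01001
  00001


Row parities: 0101
Column parities: 01010

Row P: 0101, Col P: 01010, Corner: 0


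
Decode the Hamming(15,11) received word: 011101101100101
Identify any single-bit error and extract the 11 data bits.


Syndrome = 5: error at position 5

Data: 11111100101 (corrected bit 5)


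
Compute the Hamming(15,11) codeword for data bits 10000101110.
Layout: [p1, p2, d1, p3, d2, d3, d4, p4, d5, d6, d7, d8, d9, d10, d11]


Parity bits: p1=0, p2=1, p3=1, p4=0

011100000101110


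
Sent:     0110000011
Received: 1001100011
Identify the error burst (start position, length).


XOR: 1111100000

Burst at position 0, length 5


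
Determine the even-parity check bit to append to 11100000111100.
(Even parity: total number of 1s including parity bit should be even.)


Number of 1s in data: 7
Parity bit: 1

1


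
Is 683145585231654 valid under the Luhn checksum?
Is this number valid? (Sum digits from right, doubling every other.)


Luhn sum = 60
60 mod 10 = 0

Valid (Luhn sum mod 10 = 0)


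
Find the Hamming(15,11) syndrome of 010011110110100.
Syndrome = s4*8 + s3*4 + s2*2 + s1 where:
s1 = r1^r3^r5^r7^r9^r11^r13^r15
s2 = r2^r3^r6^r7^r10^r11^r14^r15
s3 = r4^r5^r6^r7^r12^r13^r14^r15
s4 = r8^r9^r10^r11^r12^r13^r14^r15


s1=0, s2=1, s3=0, s4=0

Syndrome = 2 (error at position 2)


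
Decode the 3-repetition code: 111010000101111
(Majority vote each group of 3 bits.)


Groups: 111, 010, 000, 101, 111
Majority votes: 10011

10011


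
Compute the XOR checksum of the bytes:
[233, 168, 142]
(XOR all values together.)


XOR chain: 233 ^ 168 ^ 142 = 207

207


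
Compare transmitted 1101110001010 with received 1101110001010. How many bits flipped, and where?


XOR: 0000000000000

0 errors (received matches sent)


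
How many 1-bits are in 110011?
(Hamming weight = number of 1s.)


Counting 1s in 110011

4


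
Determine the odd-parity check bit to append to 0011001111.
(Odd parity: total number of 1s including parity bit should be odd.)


Number of 1s in data: 6
Parity bit: 1

1


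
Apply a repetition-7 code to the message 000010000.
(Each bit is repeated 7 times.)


Each bit -> 7 copies

000000000000000000000000000011111110000000000000000000000000000


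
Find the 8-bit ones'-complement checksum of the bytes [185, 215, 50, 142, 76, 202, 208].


Sum = 1078 mod 256 = 54
Complement = 201

201


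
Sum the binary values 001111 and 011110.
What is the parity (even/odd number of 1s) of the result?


001111 = 15
011110 = 30
Sum = 45 = 101101
1s count = 4

even parity (4 ones in 101101)


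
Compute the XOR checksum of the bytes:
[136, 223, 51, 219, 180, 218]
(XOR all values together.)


XOR chain: 136 ^ 223 ^ 51 ^ 219 ^ 180 ^ 218 = 209

209


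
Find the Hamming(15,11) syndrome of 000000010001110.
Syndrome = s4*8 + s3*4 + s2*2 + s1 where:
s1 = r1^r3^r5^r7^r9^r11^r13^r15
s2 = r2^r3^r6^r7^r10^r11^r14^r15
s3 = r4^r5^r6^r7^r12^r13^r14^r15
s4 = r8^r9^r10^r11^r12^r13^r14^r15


s1=1, s2=1, s3=1, s4=0

Syndrome = 7 (error at position 7)


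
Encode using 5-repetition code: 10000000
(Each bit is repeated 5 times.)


Each bit -> 5 copies

1111100000000000000000000000000000000000


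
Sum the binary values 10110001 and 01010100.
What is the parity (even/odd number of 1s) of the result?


10110001 = 177
01010100 = 84
Sum = 261 = 100000101
1s count = 3

odd parity (3 ones in 100000101)


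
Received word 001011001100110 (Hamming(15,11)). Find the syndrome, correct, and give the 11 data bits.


Syndrome = 0: no error detected

Data: 11101100110 (no errors)


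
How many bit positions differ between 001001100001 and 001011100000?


XOR: 000010000001
Count of 1s: 2

2


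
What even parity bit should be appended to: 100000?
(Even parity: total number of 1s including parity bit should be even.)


Number of 1s in data: 1
Parity bit: 1

1


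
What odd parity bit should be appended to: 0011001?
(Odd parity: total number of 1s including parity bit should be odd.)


Number of 1s in data: 3
Parity bit: 0

0


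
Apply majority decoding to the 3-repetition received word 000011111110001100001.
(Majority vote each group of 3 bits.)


Groups: 000, 011, 111, 110, 001, 100, 001
Majority votes: 0111000

0111000


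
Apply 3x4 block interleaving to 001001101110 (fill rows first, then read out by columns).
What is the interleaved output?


Matrix:
  0010
  0110
  1110
Read columns: 001011111000

001011111000


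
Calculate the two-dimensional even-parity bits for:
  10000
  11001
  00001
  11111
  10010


Row parities: 11110
Column parities: 00101

Row P: 11110, Col P: 00101, Corner: 0


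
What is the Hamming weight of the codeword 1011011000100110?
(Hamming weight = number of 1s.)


Counting 1s in 1011011000100110

8


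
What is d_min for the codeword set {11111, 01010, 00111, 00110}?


Comparing all pairs, minimum distance: 1
Can detect 0 errors, correct 0 errors

1


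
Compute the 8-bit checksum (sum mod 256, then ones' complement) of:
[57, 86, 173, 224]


Sum = 540 mod 256 = 28
Complement = 227

227


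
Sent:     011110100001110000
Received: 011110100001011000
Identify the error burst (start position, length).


XOR: 000000000000101000

Burst at position 12, length 3


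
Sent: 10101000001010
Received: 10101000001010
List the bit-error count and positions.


XOR: 00000000000000

0 errors (received matches sent)


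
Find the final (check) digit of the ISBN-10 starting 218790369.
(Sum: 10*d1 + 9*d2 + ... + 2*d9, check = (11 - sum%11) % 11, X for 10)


Weighted sum: 244
244 mod 11 = 2

Check digit: 9


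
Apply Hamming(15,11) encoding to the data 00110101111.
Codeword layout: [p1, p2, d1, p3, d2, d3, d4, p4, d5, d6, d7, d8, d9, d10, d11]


Parity bits: p1=1, p2=1, p3=0, p4=1

110001110101111


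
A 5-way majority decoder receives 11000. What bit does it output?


Ones: 2 out of 5
Threshold: 3

0 (2/5 voted 1)


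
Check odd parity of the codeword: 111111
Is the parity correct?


Number of 1s: 6

No, parity error (6 ones)


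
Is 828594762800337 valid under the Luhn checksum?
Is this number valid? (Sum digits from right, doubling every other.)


Luhn sum = 73
73 mod 10 = 3

Invalid (Luhn sum mod 10 = 3)


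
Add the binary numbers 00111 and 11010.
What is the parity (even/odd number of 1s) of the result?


00111 = 7
11010 = 26
Sum = 33 = 100001
1s count = 2

even parity (2 ones in 100001)


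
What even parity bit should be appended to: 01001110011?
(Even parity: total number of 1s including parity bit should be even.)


Number of 1s in data: 6
Parity bit: 0

0


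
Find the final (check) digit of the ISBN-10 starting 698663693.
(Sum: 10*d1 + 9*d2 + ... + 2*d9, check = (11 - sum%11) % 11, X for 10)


Weighted sum: 355
355 mod 11 = 3

Check digit: 8


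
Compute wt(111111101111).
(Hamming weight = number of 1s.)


Counting 1s in 111111101111

11


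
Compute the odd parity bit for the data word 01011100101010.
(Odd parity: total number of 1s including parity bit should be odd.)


Number of 1s in data: 7
Parity bit: 0

0


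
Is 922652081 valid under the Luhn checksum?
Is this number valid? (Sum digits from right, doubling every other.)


Luhn sum = 35
35 mod 10 = 5

Invalid (Luhn sum mod 10 = 5)


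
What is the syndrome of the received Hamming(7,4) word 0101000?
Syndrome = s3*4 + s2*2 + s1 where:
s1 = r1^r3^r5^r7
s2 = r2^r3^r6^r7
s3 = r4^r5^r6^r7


s1=0, s2=1, s3=1

Syndrome = 6 (error at position 6)


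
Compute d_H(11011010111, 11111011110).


XOR: 00100001001
Count of 1s: 3

3


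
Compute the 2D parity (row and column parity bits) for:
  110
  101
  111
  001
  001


Row parities: 00111
Column parities: 100

Row P: 00111, Col P: 100, Corner: 1


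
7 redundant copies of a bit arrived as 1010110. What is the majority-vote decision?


Ones: 4 out of 7
Threshold: 4

1 (4/7 voted 1)


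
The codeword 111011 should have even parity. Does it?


Number of 1s: 5

No, parity error (5 ones)


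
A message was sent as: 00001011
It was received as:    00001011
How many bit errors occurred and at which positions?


XOR: 00000000

0 errors (received matches sent)


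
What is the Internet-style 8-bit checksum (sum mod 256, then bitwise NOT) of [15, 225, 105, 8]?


Sum = 353 mod 256 = 97
Complement = 158

158


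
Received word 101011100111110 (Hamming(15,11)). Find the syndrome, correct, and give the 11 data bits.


Syndrome = 8: error at position 8

Data: 11110111110 (corrected bit 8)


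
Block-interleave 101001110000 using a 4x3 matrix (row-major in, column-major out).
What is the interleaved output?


Matrix:
  101
  001
  110
  000
Read columns: 101000101100

101000101100


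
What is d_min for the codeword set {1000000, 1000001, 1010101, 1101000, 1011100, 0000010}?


Comparing all pairs, minimum distance: 1
Can detect 0 errors, correct 0 errors

1


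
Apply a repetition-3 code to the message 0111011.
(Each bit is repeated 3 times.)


Each bit -> 3 copies

000111111111000111111


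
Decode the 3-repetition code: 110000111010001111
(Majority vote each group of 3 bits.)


Groups: 110, 000, 111, 010, 001, 111
Majority votes: 101001

101001


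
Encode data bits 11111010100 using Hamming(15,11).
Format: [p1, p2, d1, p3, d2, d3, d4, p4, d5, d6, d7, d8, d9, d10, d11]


Parity bits: p1=0, p2=0, p3=0, p4=1

001011111010100


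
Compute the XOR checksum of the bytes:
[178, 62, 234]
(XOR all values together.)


XOR chain: 178 ^ 62 ^ 234 = 102

102


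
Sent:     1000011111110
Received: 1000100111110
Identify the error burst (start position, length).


XOR: 0000111000000

Burst at position 4, length 3


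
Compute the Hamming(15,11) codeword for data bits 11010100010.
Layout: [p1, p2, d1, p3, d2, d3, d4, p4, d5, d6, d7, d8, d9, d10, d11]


Parity bits: p1=1, p2=0, p3=1, p4=0

101110100100010


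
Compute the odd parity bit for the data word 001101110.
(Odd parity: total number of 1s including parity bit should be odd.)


Number of 1s in data: 5
Parity bit: 0

0


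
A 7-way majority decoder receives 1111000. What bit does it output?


Ones: 4 out of 7
Threshold: 4

1 (4/7 voted 1)


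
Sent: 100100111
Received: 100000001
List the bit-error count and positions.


XOR: 000100110

3 error(s) at position(s): 3, 6, 7


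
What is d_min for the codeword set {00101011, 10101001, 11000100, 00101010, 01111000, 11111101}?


Comparing all pairs, minimum distance: 1
Can detect 0 errors, correct 0 errors

1


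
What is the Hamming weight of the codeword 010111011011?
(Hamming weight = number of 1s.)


Counting 1s in 010111011011

8


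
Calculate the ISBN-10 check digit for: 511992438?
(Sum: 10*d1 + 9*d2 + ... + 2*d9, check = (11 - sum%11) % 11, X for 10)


Weighted sum: 235
235 mod 11 = 4

Check digit: 7


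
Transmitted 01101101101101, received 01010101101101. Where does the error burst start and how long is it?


XOR: 00111000000000

Burst at position 2, length 3


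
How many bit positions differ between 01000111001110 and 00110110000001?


XOR: 01110001001111
Count of 1s: 8

8


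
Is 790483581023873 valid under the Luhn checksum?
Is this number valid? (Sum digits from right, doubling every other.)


Luhn sum = 75
75 mod 10 = 5

Invalid (Luhn sum mod 10 = 5)


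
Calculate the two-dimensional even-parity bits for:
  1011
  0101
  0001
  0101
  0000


Row parities: 10100
Column parities: 1010

Row P: 10100, Col P: 1010, Corner: 0


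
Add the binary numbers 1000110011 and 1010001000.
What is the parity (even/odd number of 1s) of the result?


1000110011 = 563
1010001000 = 648
Sum = 1211 = 10010111011
1s count = 7

odd parity (7 ones in 10010111011)


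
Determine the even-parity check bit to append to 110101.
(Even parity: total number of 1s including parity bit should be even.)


Number of 1s in data: 4
Parity bit: 0

0


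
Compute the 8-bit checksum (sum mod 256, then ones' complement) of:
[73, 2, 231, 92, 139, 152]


Sum = 689 mod 256 = 177
Complement = 78

78


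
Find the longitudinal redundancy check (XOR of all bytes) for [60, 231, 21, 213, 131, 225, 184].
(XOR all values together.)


XOR chain: 60 ^ 231 ^ 21 ^ 213 ^ 131 ^ 225 ^ 184 = 193

193


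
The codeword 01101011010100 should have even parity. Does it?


Number of 1s: 7

No, parity error (7 ones)


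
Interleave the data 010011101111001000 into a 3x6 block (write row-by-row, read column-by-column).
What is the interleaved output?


Matrix:
  010011
  101111
  001000
Read columns: 010100011010110110

010100011010110110


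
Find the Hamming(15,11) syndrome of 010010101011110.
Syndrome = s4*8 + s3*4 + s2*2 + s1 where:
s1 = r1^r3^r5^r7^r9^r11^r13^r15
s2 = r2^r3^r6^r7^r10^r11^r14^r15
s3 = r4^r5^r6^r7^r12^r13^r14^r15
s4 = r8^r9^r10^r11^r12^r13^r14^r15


s1=1, s2=0, s3=1, s4=1

Syndrome = 13 (error at position 13)


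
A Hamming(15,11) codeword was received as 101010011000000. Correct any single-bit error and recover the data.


Syndrome = 6: error at position 6

Data: 11101000000 (corrected bit 6)


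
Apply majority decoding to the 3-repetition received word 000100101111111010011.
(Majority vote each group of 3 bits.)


Groups: 000, 100, 101, 111, 111, 010, 011
Majority votes: 0011101

0011101


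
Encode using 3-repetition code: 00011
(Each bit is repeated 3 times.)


Each bit -> 3 copies

000000000111111


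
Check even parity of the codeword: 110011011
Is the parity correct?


Number of 1s: 6

Yes, parity is correct (6 ones)


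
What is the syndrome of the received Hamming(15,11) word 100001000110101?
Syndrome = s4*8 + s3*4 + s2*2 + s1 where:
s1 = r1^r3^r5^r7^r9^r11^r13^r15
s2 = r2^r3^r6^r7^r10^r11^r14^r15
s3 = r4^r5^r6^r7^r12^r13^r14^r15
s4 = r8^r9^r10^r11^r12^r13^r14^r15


s1=0, s2=0, s3=1, s4=0

Syndrome = 4 (error at position 4)


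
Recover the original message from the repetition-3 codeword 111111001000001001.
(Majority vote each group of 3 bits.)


Groups: 111, 111, 001, 000, 001, 001
Majority votes: 110000

110000


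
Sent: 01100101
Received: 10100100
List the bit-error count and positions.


XOR: 11000001

3 error(s) at position(s): 0, 1, 7


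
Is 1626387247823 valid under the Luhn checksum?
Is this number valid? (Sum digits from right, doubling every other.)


Luhn sum = 54
54 mod 10 = 4

Invalid (Luhn sum mod 10 = 4)


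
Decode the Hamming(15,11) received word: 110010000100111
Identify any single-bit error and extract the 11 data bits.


Syndrome = 0: no error detected

Data: 01000100111 (no errors)


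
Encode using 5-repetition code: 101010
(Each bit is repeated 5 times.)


Each bit -> 5 copies

111110000011111000001111100000


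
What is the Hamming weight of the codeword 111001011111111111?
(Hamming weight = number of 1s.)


Counting 1s in 111001011111111111

15


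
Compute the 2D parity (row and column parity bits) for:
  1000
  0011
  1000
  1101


Row parities: 1011
Column parities: 1110

Row P: 1011, Col P: 1110, Corner: 1


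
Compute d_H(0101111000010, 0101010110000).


XOR: 0000101110010
Count of 1s: 5

5


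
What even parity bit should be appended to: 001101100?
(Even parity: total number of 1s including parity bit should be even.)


Number of 1s in data: 4
Parity bit: 0

0


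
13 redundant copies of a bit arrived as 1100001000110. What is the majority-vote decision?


Ones: 5 out of 13
Threshold: 7

0 (5/13 voted 1)


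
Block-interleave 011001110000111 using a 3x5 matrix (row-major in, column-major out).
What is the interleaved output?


Matrix:
  01100
  11100
  00111
Read columns: 010110111001001

010110111001001


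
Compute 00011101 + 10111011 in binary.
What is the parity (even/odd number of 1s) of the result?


00011101 = 29
10111011 = 187
Sum = 216 = 11011000
1s count = 4

even parity (4 ones in 11011000)


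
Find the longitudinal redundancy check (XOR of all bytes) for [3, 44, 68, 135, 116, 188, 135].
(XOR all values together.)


XOR chain: 3 ^ 44 ^ 68 ^ 135 ^ 116 ^ 188 ^ 135 = 163

163


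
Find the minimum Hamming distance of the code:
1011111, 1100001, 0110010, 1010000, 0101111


Comparing all pairs, minimum distance: 3
Can detect 2 errors, correct 1 errors

3


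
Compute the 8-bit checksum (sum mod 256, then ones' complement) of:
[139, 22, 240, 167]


Sum = 568 mod 256 = 56
Complement = 199

199


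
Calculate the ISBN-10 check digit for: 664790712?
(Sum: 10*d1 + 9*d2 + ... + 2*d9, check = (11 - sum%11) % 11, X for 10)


Weighted sum: 284
284 mod 11 = 9

Check digit: 2


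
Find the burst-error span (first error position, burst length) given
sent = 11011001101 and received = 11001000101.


XOR: 00010001000

Burst at position 3, length 5


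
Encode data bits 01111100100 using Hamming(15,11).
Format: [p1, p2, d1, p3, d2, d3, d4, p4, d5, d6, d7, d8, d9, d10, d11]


Parity bits: p1=0, p2=1, p3=0, p4=1

010011111100100


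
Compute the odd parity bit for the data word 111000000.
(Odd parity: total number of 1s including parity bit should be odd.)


Number of 1s in data: 3
Parity bit: 0

0


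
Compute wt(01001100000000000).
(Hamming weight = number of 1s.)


Counting 1s in 01001100000000000

3


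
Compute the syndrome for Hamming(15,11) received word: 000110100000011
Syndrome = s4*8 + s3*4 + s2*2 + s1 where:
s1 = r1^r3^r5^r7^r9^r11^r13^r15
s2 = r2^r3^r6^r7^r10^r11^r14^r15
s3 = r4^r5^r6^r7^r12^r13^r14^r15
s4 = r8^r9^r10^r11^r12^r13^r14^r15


s1=1, s2=1, s3=1, s4=0

Syndrome = 7 (error at position 7)


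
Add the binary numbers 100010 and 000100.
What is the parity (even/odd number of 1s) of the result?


100010 = 34
000100 = 4
Sum = 38 = 100110
1s count = 3

odd parity (3 ones in 100110)


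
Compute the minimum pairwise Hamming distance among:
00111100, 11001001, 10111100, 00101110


Comparing all pairs, minimum distance: 1
Can detect 0 errors, correct 0 errors

1


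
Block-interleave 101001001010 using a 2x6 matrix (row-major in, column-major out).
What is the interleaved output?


Matrix:
  101001
  001010
Read columns: 100011000110

100011000110


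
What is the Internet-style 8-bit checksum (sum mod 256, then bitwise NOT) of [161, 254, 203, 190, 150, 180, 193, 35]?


Sum = 1366 mod 256 = 86
Complement = 169

169


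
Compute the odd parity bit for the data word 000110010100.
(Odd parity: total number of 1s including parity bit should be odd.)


Number of 1s in data: 4
Parity bit: 1

1


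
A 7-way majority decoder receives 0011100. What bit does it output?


Ones: 3 out of 7
Threshold: 4

0 (3/7 voted 1)


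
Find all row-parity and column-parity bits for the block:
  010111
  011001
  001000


Row parities: 011
Column parities: 000110

Row P: 011, Col P: 000110, Corner: 0


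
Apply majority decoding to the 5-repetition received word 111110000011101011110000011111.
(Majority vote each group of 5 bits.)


Groups: 11111, 00000, 11101, 01111, 00000, 11111
Majority votes: 101101

101101


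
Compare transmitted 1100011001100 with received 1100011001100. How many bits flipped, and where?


XOR: 0000000000000

0 errors (received matches sent)


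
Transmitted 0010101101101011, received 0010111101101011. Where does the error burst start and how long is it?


XOR: 0000010000000000

Burst at position 5, length 1


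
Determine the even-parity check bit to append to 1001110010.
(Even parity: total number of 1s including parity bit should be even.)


Number of 1s in data: 5
Parity bit: 1

1


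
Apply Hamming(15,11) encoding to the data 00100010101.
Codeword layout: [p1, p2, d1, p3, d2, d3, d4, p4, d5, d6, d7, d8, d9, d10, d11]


Parity bits: p1=1, p2=1, p3=1, p4=1

110101010010101


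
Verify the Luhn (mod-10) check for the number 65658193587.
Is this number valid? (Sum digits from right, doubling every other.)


Luhn sum = 58
58 mod 10 = 8

Invalid (Luhn sum mod 10 = 8)


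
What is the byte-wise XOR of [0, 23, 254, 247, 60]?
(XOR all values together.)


XOR chain: 0 ^ 23 ^ 254 ^ 247 ^ 60 = 34

34


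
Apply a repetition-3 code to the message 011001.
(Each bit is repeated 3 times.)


Each bit -> 3 copies

000111111000000111


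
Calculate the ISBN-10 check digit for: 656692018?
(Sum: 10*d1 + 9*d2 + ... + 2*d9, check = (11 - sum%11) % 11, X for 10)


Weighted sum: 278
278 mod 11 = 3

Check digit: 8


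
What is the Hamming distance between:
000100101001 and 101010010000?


XOR: 101110111001
Count of 1s: 8

8


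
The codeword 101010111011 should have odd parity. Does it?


Number of 1s: 8

No, parity error (8 ones)


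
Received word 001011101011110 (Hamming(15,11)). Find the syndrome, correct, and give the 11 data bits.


Syndrome = 10: error at position 10

Data: 11111111110 (corrected bit 10)


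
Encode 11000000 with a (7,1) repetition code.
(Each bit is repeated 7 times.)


Each bit -> 7 copies

11111111111111000000000000000000000000000000000000000000


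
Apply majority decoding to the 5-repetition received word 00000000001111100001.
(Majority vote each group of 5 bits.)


Groups: 00000, 00000, 11111, 00001
Majority votes: 0010

0010


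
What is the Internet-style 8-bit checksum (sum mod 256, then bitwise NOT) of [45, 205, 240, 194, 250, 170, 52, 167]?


Sum = 1323 mod 256 = 43
Complement = 212

212


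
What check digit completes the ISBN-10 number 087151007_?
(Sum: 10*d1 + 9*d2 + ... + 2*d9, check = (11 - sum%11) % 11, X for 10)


Weighted sum: 184
184 mod 11 = 8

Check digit: 3


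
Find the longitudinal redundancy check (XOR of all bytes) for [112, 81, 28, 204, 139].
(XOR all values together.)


XOR chain: 112 ^ 81 ^ 28 ^ 204 ^ 139 = 122

122


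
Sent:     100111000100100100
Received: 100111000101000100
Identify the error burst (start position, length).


XOR: 000000000001100000

Burst at position 11, length 2


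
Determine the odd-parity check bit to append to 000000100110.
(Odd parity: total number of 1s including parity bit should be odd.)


Number of 1s in data: 3
Parity bit: 0

0


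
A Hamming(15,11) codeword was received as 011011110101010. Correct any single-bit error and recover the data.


Syndrome = 5: error at position 5

Data: 10110101010 (corrected bit 5)


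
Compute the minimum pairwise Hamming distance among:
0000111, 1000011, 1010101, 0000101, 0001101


Comparing all pairs, minimum distance: 1
Can detect 0 errors, correct 0 errors

1


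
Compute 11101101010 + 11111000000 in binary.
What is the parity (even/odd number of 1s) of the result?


11101101010 = 1898
11111000000 = 1984
Sum = 3882 = 111100101010
1s count = 7

odd parity (7 ones in 111100101010)


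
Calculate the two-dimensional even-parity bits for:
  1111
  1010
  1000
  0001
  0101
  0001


Row parities: 001101
Column parities: 1000

Row P: 001101, Col P: 1000, Corner: 1


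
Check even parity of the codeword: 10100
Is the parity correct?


Number of 1s: 2

Yes, parity is correct (2 ones)


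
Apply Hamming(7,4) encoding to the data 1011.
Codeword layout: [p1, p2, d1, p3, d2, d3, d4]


Parity bits: p1=0, p2=1, p3=0

0110011


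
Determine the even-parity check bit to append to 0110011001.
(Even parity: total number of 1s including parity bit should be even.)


Number of 1s in data: 5
Parity bit: 1

1


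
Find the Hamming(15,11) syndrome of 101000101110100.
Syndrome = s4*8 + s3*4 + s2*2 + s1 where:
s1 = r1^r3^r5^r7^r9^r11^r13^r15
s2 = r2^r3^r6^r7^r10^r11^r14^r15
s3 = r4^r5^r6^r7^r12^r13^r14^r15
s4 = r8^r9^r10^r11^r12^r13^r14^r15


s1=0, s2=0, s3=0, s4=0

Syndrome = 0 (no error)


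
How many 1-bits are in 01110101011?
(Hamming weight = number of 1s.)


Counting 1s in 01110101011

7


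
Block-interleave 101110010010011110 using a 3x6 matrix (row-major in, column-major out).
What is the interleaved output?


Matrix:
  101110
  010010
  011110
Read columns: 100011101101111000

100011101101111000


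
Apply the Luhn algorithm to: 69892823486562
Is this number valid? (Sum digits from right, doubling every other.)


Luhn sum = 76
76 mod 10 = 6

Invalid (Luhn sum mod 10 = 6)


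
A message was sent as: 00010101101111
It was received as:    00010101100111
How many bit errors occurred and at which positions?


XOR: 00000000001000

1 error(s) at position(s): 10


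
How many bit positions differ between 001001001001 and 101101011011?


XOR: 100100010010
Count of 1s: 4

4


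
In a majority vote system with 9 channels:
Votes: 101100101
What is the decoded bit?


Ones: 5 out of 9
Threshold: 5

1 (5/9 voted 1)


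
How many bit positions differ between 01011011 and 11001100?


XOR: 10010111
Count of 1s: 5

5


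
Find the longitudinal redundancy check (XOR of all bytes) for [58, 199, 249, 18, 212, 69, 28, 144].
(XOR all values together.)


XOR chain: 58 ^ 199 ^ 249 ^ 18 ^ 212 ^ 69 ^ 28 ^ 144 = 11

11


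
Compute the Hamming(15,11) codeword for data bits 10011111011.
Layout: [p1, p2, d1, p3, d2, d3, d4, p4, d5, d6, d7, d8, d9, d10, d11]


Parity bits: p1=1, p2=0, p3=0, p4=0

101000101111011


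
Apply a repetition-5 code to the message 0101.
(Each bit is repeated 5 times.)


Each bit -> 5 copies

00000111110000011111


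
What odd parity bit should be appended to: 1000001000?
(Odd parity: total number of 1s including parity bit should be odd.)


Number of 1s in data: 2
Parity bit: 1

1


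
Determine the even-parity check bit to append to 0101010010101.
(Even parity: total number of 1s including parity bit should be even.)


Number of 1s in data: 6
Parity bit: 0

0


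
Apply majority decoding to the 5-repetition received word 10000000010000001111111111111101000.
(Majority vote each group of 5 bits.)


Groups: 10000, 00001, 00000, 01111, 11111, 11111, 01000
Majority votes: 0001110

0001110


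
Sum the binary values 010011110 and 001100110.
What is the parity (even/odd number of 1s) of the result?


010011110 = 158
001100110 = 102
Sum = 260 = 100000100
1s count = 2

even parity (2 ones in 100000100)


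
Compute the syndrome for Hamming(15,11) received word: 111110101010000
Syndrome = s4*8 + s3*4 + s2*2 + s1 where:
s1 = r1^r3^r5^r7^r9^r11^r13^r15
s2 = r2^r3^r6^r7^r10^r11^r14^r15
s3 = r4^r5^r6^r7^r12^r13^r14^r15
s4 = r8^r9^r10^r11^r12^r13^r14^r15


s1=0, s2=0, s3=1, s4=0

Syndrome = 4 (error at position 4)


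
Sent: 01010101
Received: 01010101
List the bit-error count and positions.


XOR: 00000000

0 errors (received matches sent)


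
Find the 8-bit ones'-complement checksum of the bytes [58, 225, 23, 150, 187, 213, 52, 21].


Sum = 929 mod 256 = 161
Complement = 94

94


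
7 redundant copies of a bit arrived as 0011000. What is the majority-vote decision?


Ones: 2 out of 7
Threshold: 4

0 (2/7 voted 1)


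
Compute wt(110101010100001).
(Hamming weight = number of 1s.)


Counting 1s in 110101010100001

7


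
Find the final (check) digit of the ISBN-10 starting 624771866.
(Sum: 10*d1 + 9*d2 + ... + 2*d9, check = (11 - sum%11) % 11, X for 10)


Weighted sum: 268
268 mod 11 = 4

Check digit: 7


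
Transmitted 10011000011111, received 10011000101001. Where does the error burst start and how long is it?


XOR: 00000000110110

Burst at position 8, length 5


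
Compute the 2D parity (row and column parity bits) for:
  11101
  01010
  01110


Row parities: 001
Column parities: 11001

Row P: 001, Col P: 11001, Corner: 1


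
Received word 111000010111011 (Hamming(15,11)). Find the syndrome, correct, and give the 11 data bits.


Syndrome = 4: error at position 4

Data: 10000111011 (corrected bit 4)
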